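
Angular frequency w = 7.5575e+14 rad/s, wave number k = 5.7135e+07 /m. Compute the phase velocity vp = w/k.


vp = w / k
= 7.5575e+14 / 5.7135e+07
= 1.3227e+07 m/s

1.3227e+07


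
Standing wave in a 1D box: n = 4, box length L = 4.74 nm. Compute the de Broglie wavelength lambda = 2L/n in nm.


lambda = 2L / n
= 2 * 4.74 / 4
= 9.48 / 4
= 2.37 nm

2.37


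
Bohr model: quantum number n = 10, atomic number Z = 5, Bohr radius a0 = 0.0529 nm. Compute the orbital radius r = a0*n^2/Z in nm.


r = a0 * n^2 / Z
= 0.0529 * 10^2 / 5
= 0.0529 * 100 / 5
= 1.058 nm

1.058


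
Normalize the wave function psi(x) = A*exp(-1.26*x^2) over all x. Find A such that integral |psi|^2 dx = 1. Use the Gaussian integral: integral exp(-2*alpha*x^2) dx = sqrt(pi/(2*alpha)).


integral |psi|^2 dx = A^2 * sqrt(pi/(2*alpha)) = 1
A^2 = sqrt(2*alpha/pi)
= sqrt(2 * 1.26 / pi)
= 0.895623
A = sqrt(0.895623)
= 0.9464

0.9464


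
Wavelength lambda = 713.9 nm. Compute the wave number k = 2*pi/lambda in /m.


k = 2 * pi / lambda
= 6.2832 / (713.9e-9)
= 6.2832 / 7.1390e-07
= 8.8012e+06 /m

8.8012e+06


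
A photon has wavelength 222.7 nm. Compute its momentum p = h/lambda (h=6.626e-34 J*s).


p = h / lambda
= 6.626e-34 / (222.7e-9)
= 6.626e-34 / 2.2270e-07
= 2.9753e-27 kg*m/s

2.9753e-27


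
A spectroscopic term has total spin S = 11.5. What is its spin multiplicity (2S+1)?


Spin multiplicity = 2S + 1
= 2 * 11.5 + 1
= 23.0 + 1
= 24

24


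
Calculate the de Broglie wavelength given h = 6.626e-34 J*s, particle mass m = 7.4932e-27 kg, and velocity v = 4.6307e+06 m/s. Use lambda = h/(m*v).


lambda = h / (m * v)
= 6.626e-34 / (7.4932e-27 * 4.6307e+06)
= 6.626e-34 / 3.4699e-20
= 1.9096e-14 m

1.9096e-14


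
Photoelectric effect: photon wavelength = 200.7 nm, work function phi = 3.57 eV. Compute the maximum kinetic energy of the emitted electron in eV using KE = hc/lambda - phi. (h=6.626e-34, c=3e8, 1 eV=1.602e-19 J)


E_photon = hc / lambda
= (6.626e-34)(3e8) / (200.7e-9)
= 9.9043e-19 J
= 6.1825 eV
KE = E_photon - phi
= 6.1825 - 3.57
= 2.6125 eV

2.6125


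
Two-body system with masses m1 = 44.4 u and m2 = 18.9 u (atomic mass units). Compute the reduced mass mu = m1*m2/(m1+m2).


mu = m1 * m2 / (m1 + m2)
= 44.4 * 18.9 / (44.4 + 18.9)
= 839.16 / 63.3
= 13.2569 u

13.2569


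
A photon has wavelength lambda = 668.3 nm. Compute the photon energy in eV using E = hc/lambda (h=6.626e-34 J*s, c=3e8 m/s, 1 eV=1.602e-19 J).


E = hc / lambda
= (6.626e-34)(3e8) / (668.3e-9)
= 1.9878e-25 / 6.6830e-07
= 2.9744e-19 J
Converting to eV: 2.9744e-19 / 1.602e-19
= 1.8567 eV

1.8567


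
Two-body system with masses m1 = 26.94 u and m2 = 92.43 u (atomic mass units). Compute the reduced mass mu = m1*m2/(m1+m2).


mu = m1 * m2 / (m1 + m2)
= 26.94 * 92.43 / (26.94 + 92.43)
= 2490.0642 / 119.37
= 20.8601 u

20.8601


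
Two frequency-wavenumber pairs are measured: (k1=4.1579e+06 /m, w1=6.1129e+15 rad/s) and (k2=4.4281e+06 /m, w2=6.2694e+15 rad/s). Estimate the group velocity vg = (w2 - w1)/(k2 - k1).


vg = (w2 - w1) / (k2 - k1)
= (6.2694e+15 - 6.1129e+15) / (4.4281e+06 - 4.1579e+06)
= 1.5650e+14 / 2.7020e+05
= 5.7920e+08 m/s

5.7920e+08


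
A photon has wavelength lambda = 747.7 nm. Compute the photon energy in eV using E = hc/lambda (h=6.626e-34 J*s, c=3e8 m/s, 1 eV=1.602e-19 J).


E = hc / lambda
= (6.626e-34)(3e8) / (747.7e-9)
= 1.9878e-25 / 7.4770e-07
= 2.6586e-19 J
Converting to eV: 2.6586e-19 / 1.602e-19
= 1.6595 eV

1.6595


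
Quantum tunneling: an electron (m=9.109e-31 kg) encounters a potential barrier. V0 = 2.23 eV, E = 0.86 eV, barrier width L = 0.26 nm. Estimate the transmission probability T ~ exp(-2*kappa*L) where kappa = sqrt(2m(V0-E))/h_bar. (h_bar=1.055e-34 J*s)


V0 - E = 1.37 eV = 2.1947e-19 J
kappa = sqrt(2 * m * (V0-E)) / h_bar
= sqrt(2 * 9.109e-31 * 2.1947e-19) / 1.055e-34
= 5.9936e+09 /m
2*kappa*L = 2 * 5.9936e+09 * 0.26e-9
= 3.1167
T = exp(-3.1167) = 4.430384e-02

4.430384e-02


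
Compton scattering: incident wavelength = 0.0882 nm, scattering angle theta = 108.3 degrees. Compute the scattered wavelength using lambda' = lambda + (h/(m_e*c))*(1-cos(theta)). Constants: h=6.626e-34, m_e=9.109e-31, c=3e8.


Compton wavelength: h/(m_e*c) = 2.4247e-12 m
d_lambda = 2.4247e-12 * (1 - cos(108.3 deg))
= 2.4247e-12 * 1.313992
= 3.1860e-12 m = 0.003186 nm
lambda' = 0.0882 + 0.003186
= 0.091386 nm

0.091386


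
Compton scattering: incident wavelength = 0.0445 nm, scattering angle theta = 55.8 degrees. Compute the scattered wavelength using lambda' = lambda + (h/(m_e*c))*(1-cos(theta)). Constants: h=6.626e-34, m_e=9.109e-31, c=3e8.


Compton wavelength: h/(m_e*c) = 2.4247e-12 m
d_lambda = 2.4247e-12 * (1 - cos(55.8 deg))
= 2.4247e-12 * 0.437917
= 1.0618e-12 m = 0.001062 nm
lambda' = 0.0445 + 0.001062
= 0.045562 nm

0.045562


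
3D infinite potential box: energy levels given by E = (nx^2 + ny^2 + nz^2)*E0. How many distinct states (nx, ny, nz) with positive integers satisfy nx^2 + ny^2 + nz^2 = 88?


Enumerate all (nx, ny, nz) with nx^2 + ny^2 + nz^2 = 88:
(4,6,6)
(6,4,6)
(6,6,4)
Total degeneracy = 3

3


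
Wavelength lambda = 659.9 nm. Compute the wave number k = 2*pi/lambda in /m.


k = 2 * pi / lambda
= 6.2832 / (659.9e-9)
= 6.2832 / 6.5990e-07
= 9.5214e+06 /m

9.5214e+06


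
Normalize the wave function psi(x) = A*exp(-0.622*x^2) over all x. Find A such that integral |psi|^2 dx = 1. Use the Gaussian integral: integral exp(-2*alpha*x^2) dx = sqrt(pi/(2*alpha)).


integral |psi|^2 dx = A^2 * sqrt(pi/(2*alpha)) = 1
A^2 = sqrt(2*alpha/pi)
= sqrt(2 * 0.622 / pi)
= 0.629267
A = sqrt(0.629267)
= 0.7933

0.7933


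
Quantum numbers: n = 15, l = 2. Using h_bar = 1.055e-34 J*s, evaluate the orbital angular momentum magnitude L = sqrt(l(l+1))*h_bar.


L = sqrt(l*(l+1)) * h_bar
= sqrt(2 * 3) * 1.055e-34
= sqrt(6) * 1.055e-34
= 2.4495 * 1.055e-34
= 2.5842e-34 J*s

2.5842e-34


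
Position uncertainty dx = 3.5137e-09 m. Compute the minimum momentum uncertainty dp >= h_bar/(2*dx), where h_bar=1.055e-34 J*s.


dp = h_bar / (2 * dx)
= 1.055e-34 / (2 * 3.5137e-09)
= 1.055e-34 / 7.0274e-09
= 1.5013e-26 kg*m/s

1.5013e-26


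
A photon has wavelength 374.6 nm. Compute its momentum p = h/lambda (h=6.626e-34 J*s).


p = h / lambda
= 6.626e-34 / (374.6e-9)
= 6.626e-34 / 3.7460e-07
= 1.7688e-27 kg*m/s

1.7688e-27


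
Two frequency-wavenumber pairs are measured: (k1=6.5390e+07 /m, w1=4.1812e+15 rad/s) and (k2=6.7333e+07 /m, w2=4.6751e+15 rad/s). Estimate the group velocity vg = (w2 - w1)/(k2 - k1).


vg = (w2 - w1) / (k2 - k1)
= (4.6751e+15 - 4.1812e+15) / (6.7333e+07 - 6.5390e+07)
= 4.9390e+14 / 1.9430e+06
= 2.5419e+08 m/s

2.5419e+08


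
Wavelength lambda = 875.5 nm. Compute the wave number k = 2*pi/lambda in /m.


k = 2 * pi / lambda
= 6.2832 / (875.5e-9)
= 6.2832 / 8.7550e-07
= 7.1767e+06 /m

7.1767e+06


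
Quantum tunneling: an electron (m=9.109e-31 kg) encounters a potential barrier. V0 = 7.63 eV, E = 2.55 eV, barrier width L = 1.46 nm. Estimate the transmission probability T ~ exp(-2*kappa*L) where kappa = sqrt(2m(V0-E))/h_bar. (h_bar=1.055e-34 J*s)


V0 - E = 5.08 eV = 8.1382e-19 J
kappa = sqrt(2 * m * (V0-E)) / h_bar
= sqrt(2 * 9.109e-31 * 8.1382e-19) / 1.055e-34
= 1.1541e+10 /m
2*kappa*L = 2 * 1.1541e+10 * 1.46e-9
= 33.7011
T = exp(-33.7011) = 2.311031e-15

2.311031e-15


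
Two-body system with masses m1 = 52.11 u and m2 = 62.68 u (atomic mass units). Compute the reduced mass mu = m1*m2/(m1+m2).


mu = m1 * m2 / (m1 + m2)
= 52.11 * 62.68 / (52.11 + 62.68)
= 3266.2548 / 114.79
= 28.4542 u

28.4542


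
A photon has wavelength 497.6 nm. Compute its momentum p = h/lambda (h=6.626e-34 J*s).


p = h / lambda
= 6.626e-34 / (497.6e-9)
= 6.626e-34 / 4.9760e-07
= 1.3316e-27 kg*m/s

1.3316e-27


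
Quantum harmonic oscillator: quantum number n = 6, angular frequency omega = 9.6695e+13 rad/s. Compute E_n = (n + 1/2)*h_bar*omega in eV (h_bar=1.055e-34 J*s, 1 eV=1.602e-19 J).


E = (n + 1/2) * h_bar * omega
= (6 + 0.5) * 1.055e-34 * 9.6695e+13
= 6.5 * 1.0201e-20
= 6.6309e-20 J
= 0.4139 eV

0.4139


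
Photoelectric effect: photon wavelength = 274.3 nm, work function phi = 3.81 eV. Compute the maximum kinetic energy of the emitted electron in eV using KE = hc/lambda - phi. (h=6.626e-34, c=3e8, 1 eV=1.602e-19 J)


E_photon = hc / lambda
= (6.626e-34)(3e8) / (274.3e-9)
= 7.2468e-19 J
= 4.5236 eV
KE = E_photon - phi
= 4.5236 - 3.81
= 0.7136 eV

0.7136


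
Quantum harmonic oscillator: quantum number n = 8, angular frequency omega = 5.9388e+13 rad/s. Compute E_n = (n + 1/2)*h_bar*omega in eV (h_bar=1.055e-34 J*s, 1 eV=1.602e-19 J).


E = (n + 1/2) * h_bar * omega
= (8 + 0.5) * 1.055e-34 * 5.9388e+13
= 8.5 * 6.2654e-21
= 5.3256e-20 J
= 0.3324 eV

0.3324


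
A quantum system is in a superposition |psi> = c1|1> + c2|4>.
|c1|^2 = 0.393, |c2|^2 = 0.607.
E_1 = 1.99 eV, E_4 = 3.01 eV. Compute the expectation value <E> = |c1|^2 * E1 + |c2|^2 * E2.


<E> = |c1|^2 * E1 + |c2|^2 * E2
= 0.393 * 1.99 + 0.607 * 3.01
= 0.7821 + 1.8271
= 2.6091 eV

2.6091


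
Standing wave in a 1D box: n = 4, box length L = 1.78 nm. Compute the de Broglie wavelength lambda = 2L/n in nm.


lambda = 2L / n
= 2 * 1.78 / 4
= 3.56 / 4
= 0.89 nm

0.89


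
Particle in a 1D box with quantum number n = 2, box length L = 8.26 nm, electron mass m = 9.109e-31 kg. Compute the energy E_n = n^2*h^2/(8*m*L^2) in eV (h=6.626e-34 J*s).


E = n^2 * h^2 / (8 * m * L^2)
= 2^2 * (6.626e-34)^2 / (8 * 9.109e-31 * (8.26e-9)^2)
= 4 * 4.3904e-67 / (8 * 9.109e-31 * 6.8228e-17)
= 3.5322e-21 J
= 0.022 eV

0.022


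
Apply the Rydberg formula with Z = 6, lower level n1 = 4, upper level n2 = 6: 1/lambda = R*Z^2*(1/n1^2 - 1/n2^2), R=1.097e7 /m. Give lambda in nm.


1/lambda = R * Z^2 * (1/n1^2 - 1/n2^2)
= 1.097e7 * 6^2 * (1/4^2 - 1/6^2)
= 1.097e7 * 36 * (0.0625 - 0.027778)
= 1.3712e+07 /m
lambda = 1 / 1.3712e+07
= 72.9262 nm

72.9262


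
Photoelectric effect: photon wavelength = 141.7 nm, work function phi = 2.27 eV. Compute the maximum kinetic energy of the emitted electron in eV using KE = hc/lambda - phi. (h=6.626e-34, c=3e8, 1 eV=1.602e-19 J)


E_photon = hc / lambda
= (6.626e-34)(3e8) / (141.7e-9)
= 1.4028e-18 J
= 8.7567 eV
KE = E_photon - phi
= 8.7567 - 2.27
= 6.4867 eV

6.4867


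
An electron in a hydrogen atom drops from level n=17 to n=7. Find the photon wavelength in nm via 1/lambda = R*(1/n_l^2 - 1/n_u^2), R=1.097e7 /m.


1/lambda = R * (1/n_l^2 - 1/n_u^2)
= 1.097e7 * (1/7^2 - 1/17^2)
= 1.097e7 * (0.020408 - 0.00346)
= 1.097e7 * 0.016948
= 1.8592e+05 /m
lambda = 1 / 1.8592e+05 = 5378.6843 nm

5378.6843


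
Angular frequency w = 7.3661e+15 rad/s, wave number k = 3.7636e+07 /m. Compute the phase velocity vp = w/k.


vp = w / k
= 7.3661e+15 / 3.7636e+07
= 1.9572e+08 m/s

1.9572e+08


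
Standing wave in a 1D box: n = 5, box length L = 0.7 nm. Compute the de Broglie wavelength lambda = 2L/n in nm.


lambda = 2L / n
= 2 * 0.7 / 5
= 1.4 / 5
= 0.28 nm

0.28


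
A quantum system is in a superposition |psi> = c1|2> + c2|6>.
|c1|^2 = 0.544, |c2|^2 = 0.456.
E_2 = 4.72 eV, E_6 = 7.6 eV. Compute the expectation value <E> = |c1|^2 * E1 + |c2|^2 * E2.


<E> = |c1|^2 * E1 + |c2|^2 * E2
= 0.544 * 4.72 + 0.456 * 7.6
= 2.5677 + 3.4656
= 6.0333 eV

6.0333


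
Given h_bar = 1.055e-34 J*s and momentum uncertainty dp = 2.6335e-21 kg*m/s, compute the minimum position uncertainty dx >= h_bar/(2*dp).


dx = h_bar / (2 * dp)
= 1.055e-34 / (2 * 2.6335e-21)
= 1.055e-34 / 5.2670e-21
= 2.0030e-14 m

2.0030e-14


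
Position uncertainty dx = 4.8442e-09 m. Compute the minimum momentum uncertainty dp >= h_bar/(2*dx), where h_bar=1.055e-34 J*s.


dp = h_bar / (2 * dx)
= 1.055e-34 / (2 * 4.8442e-09)
= 1.055e-34 / 9.6884e-09
= 1.0889e-26 kg*m/s

1.0889e-26


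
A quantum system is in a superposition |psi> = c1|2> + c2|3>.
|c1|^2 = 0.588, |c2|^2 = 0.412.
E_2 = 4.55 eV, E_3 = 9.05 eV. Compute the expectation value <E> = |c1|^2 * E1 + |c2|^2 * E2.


<E> = |c1|^2 * E1 + |c2|^2 * E2
= 0.588 * 4.55 + 0.412 * 9.05
= 2.6754 + 3.7286
= 6.404 eV

6.404


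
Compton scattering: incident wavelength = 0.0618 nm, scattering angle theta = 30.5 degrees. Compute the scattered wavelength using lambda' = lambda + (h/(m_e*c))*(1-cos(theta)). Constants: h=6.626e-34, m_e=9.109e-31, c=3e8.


Compton wavelength: h/(m_e*c) = 2.4247e-12 m
d_lambda = 2.4247e-12 * (1 - cos(30.5 deg))
= 2.4247e-12 * 0.138371
= 3.3551e-13 m = 0.000336 nm
lambda' = 0.0618 + 0.000336
= 0.062136 nm

0.062136


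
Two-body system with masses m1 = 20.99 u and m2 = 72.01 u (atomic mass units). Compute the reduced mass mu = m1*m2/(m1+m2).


mu = m1 * m2 / (m1 + m2)
= 20.99 * 72.01 / (20.99 + 72.01)
= 1511.4899 / 93.0
= 16.2526 u

16.2526


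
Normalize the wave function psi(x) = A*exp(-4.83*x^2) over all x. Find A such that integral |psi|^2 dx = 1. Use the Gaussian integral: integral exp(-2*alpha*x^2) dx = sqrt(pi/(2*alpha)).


integral |psi|^2 dx = A^2 * sqrt(pi/(2*alpha)) = 1
A^2 = sqrt(2*alpha/pi)
= sqrt(2 * 4.83 / pi)
= 1.753532
A = sqrt(1.753532)
= 1.3242

1.3242


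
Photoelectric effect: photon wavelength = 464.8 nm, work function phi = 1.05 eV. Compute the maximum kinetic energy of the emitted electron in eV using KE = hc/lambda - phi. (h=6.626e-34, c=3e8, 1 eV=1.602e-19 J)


E_photon = hc / lambda
= (6.626e-34)(3e8) / (464.8e-9)
= 4.2767e-19 J
= 2.6696 eV
KE = E_photon - phi
= 2.6696 - 1.05
= 1.6196 eV

1.6196


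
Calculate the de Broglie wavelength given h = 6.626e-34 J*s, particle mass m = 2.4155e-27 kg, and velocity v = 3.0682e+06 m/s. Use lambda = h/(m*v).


lambda = h / (m * v)
= 6.626e-34 / (2.4155e-27 * 3.0682e+06)
= 6.626e-34 / 7.4112e-21
= 8.9405e-14 m

8.9405e-14


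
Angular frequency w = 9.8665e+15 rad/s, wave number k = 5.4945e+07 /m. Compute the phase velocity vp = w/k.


vp = w / k
= 9.8665e+15 / 5.4945e+07
= 1.7957e+08 m/s

1.7957e+08


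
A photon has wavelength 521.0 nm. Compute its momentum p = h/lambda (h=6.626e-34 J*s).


p = h / lambda
= 6.626e-34 / (521.0e-9)
= 6.626e-34 / 5.2100e-07
= 1.2718e-27 kg*m/s

1.2718e-27


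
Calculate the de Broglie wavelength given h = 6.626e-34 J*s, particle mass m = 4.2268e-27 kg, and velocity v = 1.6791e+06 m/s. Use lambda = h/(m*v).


lambda = h / (m * v)
= 6.626e-34 / (4.2268e-27 * 1.6791e+06)
= 6.626e-34 / 7.0972e-21
= 9.3361e-14 m

9.3361e-14


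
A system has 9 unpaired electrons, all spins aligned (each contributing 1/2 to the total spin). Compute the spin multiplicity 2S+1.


Total spin S = N * (1/2) = 9 * 0.5 = 4.5
Spin multiplicity = 2S + 1
= 2 * 4.5 + 1
= 10

10


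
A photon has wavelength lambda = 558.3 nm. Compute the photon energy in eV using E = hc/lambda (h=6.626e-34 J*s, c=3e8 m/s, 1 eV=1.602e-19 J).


E = hc / lambda
= (6.626e-34)(3e8) / (558.3e-9)
= 1.9878e-25 / 5.5830e-07
= 3.5605e-19 J
Converting to eV: 3.5605e-19 / 1.602e-19
= 2.2225 eV

2.2225


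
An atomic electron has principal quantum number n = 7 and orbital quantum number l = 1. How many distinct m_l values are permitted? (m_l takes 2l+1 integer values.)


m_l ranges from -l to +l in integer steps
So m_l goes from -1 to +1
Count = 2l + 1 = 2*1 + 1
= 3

3


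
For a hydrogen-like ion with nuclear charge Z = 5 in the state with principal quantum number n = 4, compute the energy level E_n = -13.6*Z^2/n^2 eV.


E_n = -13.6 * Z^2 / n^2
= -13.6 * 5^2 / 4^2
= -13.6 * 25 / 16
= -21.25 eV

-21.25


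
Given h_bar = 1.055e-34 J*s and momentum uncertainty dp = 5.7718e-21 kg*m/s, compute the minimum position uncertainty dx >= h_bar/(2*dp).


dx = h_bar / (2 * dp)
= 1.055e-34 / (2 * 5.7718e-21)
= 1.055e-34 / 1.1544e-20
= 9.1393e-15 m

9.1393e-15


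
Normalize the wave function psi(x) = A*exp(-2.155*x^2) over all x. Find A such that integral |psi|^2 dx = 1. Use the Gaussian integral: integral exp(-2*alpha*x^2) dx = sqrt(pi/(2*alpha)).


integral |psi|^2 dx = A^2 * sqrt(pi/(2*alpha)) = 1
A^2 = sqrt(2*alpha/pi)
= sqrt(2 * 2.155 / pi)
= 1.171288
A = sqrt(1.171288)
= 1.0823

1.0823


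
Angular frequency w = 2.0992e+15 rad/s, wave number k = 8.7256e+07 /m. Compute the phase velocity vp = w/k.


vp = w / k
= 2.0992e+15 / 8.7256e+07
= 2.4058e+07 m/s

2.4058e+07


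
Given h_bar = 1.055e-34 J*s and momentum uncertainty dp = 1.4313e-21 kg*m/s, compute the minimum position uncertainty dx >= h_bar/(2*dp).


dx = h_bar / (2 * dp)
= 1.055e-34 / (2 * 1.4313e-21)
= 1.055e-34 / 2.8626e-21
= 3.6855e-14 m

3.6855e-14


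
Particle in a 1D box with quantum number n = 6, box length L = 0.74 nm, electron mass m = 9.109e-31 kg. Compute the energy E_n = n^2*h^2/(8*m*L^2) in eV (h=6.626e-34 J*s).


E = n^2 * h^2 / (8 * m * L^2)
= 6^2 * (6.626e-34)^2 / (8 * 9.109e-31 * (0.74e-9)^2)
= 36 * 4.3904e-67 / (8 * 9.109e-31 * 5.4760e-19)
= 3.9608e-18 J
= 24.724 eV

24.724


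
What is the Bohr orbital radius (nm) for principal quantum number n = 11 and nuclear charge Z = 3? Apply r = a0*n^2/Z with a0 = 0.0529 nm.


r = a0 * n^2 / Z
= 0.0529 * 11^2 / 3
= 0.0529 * 121 / 3
= 2.1336 nm

2.1336


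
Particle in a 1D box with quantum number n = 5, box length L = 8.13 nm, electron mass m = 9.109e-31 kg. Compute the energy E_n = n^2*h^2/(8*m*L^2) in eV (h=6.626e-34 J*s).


E = n^2 * h^2 / (8 * m * L^2)
= 5^2 * (6.626e-34)^2 / (8 * 9.109e-31 * (8.13e-9)^2)
= 25 * 4.3904e-67 / (8 * 9.109e-31 * 6.6097e-17)
= 2.2788e-20 J
= 0.1422 eV

0.1422


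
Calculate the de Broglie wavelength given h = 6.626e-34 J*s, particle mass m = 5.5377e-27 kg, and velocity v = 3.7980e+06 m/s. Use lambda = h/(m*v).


lambda = h / (m * v)
= 6.626e-34 / (5.5377e-27 * 3.7980e+06)
= 6.626e-34 / 2.1032e-20
= 3.1504e-14 m

3.1504e-14


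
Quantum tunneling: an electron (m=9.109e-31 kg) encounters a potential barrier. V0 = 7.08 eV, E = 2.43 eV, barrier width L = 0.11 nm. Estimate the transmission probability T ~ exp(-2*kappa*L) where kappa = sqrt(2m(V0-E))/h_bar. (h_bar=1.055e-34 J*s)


V0 - E = 4.65 eV = 7.4493e-19 J
kappa = sqrt(2 * m * (V0-E)) / h_bar
= sqrt(2 * 9.109e-31 * 7.4493e-19) / 1.055e-34
= 1.1042e+10 /m
2*kappa*L = 2 * 1.1042e+10 * 0.11e-9
= 2.4293
T = exp(-2.4293) = 8.809988e-02

8.809988e-02


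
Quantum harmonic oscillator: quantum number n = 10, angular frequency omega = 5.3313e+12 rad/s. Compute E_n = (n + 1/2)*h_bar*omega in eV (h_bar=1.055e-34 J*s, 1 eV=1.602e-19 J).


E = (n + 1/2) * h_bar * omega
= (10 + 0.5) * 1.055e-34 * 5.3313e+12
= 10.5 * 5.6245e-22
= 5.9057e-21 J
= 0.0369 eV

0.0369


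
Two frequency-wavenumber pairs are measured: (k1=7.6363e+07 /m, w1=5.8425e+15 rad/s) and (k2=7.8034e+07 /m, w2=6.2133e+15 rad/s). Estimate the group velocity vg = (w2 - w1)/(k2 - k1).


vg = (w2 - w1) / (k2 - k1)
= (6.2133e+15 - 5.8425e+15) / (7.8034e+07 - 7.6363e+07)
= 3.7080e+14 / 1.6710e+06
= 2.2190e+08 m/s

2.2190e+08


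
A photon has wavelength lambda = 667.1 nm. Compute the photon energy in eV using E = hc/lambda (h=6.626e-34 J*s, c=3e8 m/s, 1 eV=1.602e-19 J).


E = hc / lambda
= (6.626e-34)(3e8) / (667.1e-9)
= 1.9878e-25 / 6.6710e-07
= 2.9798e-19 J
Converting to eV: 2.9798e-19 / 1.602e-19
= 1.86 eV

1.86


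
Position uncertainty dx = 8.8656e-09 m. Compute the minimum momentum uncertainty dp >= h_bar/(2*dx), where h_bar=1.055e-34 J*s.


dp = h_bar / (2 * dx)
= 1.055e-34 / (2 * 8.8656e-09)
= 1.055e-34 / 1.7731e-08
= 5.9500e-27 kg*m/s

5.9500e-27


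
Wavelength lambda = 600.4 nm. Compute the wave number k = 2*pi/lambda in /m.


k = 2 * pi / lambda
= 6.2832 / (600.4e-9)
= 6.2832 / 6.0040e-07
= 1.0465e+07 /m

1.0465e+07


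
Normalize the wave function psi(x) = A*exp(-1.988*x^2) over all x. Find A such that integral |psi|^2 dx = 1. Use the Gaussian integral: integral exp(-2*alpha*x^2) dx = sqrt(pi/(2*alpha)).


integral |psi|^2 dx = A^2 * sqrt(pi/(2*alpha)) = 1
A^2 = sqrt(2*alpha/pi)
= sqrt(2 * 1.988 / pi)
= 1.124989
A = sqrt(1.124989)
= 1.0607

1.0607


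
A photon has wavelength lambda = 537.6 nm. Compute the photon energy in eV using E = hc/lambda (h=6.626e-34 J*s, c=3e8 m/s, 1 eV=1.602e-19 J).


E = hc / lambda
= (6.626e-34)(3e8) / (537.6e-9)
= 1.9878e-25 / 5.3760e-07
= 3.6975e-19 J
Converting to eV: 3.6975e-19 / 1.602e-19
= 2.3081 eV

2.3081


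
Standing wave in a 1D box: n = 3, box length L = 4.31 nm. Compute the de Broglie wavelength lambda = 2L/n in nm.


lambda = 2L / n
= 2 * 4.31 / 3
= 8.62 / 3
= 2.8733 nm

2.8733


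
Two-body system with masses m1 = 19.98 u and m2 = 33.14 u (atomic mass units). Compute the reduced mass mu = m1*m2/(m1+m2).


mu = m1 * m2 / (m1 + m2)
= 19.98 * 33.14 / (19.98 + 33.14)
= 662.1372 / 53.12
= 12.4649 u

12.4649


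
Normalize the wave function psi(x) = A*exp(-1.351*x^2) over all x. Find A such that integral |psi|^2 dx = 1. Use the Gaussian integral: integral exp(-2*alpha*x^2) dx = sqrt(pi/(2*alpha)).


integral |psi|^2 dx = A^2 * sqrt(pi/(2*alpha)) = 1
A^2 = sqrt(2*alpha/pi)
= sqrt(2 * 1.351 / pi)
= 0.927401
A = sqrt(0.927401)
= 0.963

0.963


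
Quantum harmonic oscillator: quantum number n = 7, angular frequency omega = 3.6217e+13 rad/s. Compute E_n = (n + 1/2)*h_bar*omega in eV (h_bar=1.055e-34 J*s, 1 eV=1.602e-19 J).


E = (n + 1/2) * h_bar * omega
= (7 + 0.5) * 1.055e-34 * 3.6217e+13
= 7.5 * 3.8209e-21
= 2.8657e-20 J
= 0.1789 eV

0.1789


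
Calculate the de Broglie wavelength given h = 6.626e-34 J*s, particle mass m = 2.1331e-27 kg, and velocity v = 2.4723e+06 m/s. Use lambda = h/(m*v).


lambda = h / (m * v)
= 6.626e-34 / (2.1331e-27 * 2.4723e+06)
= 6.626e-34 / 5.2737e-21
= 1.2564e-13 m

1.2564e-13


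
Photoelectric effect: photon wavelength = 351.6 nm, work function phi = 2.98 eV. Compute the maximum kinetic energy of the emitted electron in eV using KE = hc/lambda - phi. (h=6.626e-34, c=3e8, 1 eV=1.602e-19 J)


E_photon = hc / lambda
= (6.626e-34)(3e8) / (351.6e-9)
= 5.6536e-19 J
= 3.5291 eV
KE = E_photon - phi
= 3.5291 - 2.98
= 0.5491 eV

0.5491


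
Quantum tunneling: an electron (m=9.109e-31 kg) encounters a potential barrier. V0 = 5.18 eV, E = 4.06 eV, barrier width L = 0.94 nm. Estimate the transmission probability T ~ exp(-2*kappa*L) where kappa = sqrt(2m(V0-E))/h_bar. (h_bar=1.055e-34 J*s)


V0 - E = 1.12 eV = 1.7942e-19 J
kappa = sqrt(2 * m * (V0-E)) / h_bar
= sqrt(2 * 9.109e-31 * 1.7942e-19) / 1.055e-34
= 5.4192e+09 /m
2*kappa*L = 2 * 5.4192e+09 * 0.94e-9
= 10.1882
T = exp(-10.1882) = 3.761281e-05

3.761281e-05


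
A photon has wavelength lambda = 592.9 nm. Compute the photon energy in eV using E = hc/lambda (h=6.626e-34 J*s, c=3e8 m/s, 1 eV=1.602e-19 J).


E = hc / lambda
= (6.626e-34)(3e8) / (592.9e-9)
= 1.9878e-25 / 5.9290e-07
= 3.3527e-19 J
Converting to eV: 3.3527e-19 / 1.602e-19
= 2.0928 eV

2.0928


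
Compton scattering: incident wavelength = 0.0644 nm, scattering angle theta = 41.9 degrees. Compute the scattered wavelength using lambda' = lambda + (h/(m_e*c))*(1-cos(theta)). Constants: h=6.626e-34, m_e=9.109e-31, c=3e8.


Compton wavelength: h/(m_e*c) = 2.4247e-12 m
d_lambda = 2.4247e-12 * (1 - cos(41.9 deg))
= 2.4247e-12 * 0.255688
= 6.1997e-13 m = 0.00062 nm
lambda' = 0.0644 + 0.00062
= 0.06502 nm

0.06502


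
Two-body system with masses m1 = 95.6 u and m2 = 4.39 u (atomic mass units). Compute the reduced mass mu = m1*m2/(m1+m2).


mu = m1 * m2 / (m1 + m2)
= 95.6 * 4.39 / (95.6 + 4.39)
= 419.684 / 99.99
= 4.1973 u

4.1973


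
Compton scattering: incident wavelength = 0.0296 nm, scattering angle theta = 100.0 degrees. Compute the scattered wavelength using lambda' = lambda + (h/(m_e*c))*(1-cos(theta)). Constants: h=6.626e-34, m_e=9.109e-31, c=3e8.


Compton wavelength: h/(m_e*c) = 2.4247e-12 m
d_lambda = 2.4247e-12 * (1 - cos(100.0 deg))
= 2.4247e-12 * 1.173648
= 2.8458e-12 m = 0.002846 nm
lambda' = 0.0296 + 0.002846
= 0.032446 nm

0.032446


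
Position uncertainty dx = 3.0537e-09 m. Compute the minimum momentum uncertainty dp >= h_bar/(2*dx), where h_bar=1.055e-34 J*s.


dp = h_bar / (2 * dx)
= 1.055e-34 / (2 * 3.0537e-09)
= 1.055e-34 / 6.1074e-09
= 1.7274e-26 kg*m/s

1.7274e-26


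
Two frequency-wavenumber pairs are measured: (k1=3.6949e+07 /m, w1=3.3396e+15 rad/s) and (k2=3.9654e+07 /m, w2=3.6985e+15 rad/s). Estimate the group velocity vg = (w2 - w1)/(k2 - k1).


vg = (w2 - w1) / (k2 - k1)
= (3.6985e+15 - 3.3396e+15) / (3.9654e+07 - 3.6949e+07)
= 3.5890e+14 / 2.7050e+06
= 1.3268e+08 m/s

1.3268e+08


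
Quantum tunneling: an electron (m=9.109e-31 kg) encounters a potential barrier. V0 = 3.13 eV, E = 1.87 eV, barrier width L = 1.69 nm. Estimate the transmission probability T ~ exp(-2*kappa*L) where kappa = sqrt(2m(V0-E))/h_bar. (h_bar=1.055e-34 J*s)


V0 - E = 1.26 eV = 2.0185e-19 J
kappa = sqrt(2 * m * (V0-E)) / h_bar
= sqrt(2 * 9.109e-31 * 2.0185e-19) / 1.055e-34
= 5.7480e+09 /m
2*kappa*L = 2 * 5.7480e+09 * 1.69e-9
= 19.4281
T = exp(-19.4281) = 3.651473e-09

3.651473e-09


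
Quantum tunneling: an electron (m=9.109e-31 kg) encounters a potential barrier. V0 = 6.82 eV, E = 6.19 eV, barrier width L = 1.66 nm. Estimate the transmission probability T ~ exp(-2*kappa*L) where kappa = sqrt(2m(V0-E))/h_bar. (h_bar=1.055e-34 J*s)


V0 - E = 0.63 eV = 1.0093e-19 J
kappa = sqrt(2 * m * (V0-E)) / h_bar
= sqrt(2 * 9.109e-31 * 1.0093e-19) / 1.055e-34
= 4.0644e+09 /m
2*kappa*L = 2 * 4.0644e+09 * 1.66e-9
= 13.4939
T = exp(-13.4939) = 1.379347e-06

1.379347e-06


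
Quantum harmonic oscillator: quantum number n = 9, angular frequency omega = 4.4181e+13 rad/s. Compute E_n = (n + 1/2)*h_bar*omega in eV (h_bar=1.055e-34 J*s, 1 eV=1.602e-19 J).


E = (n + 1/2) * h_bar * omega
= (9 + 0.5) * 1.055e-34 * 4.4181e+13
= 9.5 * 4.6611e-21
= 4.4280e-20 J
= 0.2764 eV

0.2764


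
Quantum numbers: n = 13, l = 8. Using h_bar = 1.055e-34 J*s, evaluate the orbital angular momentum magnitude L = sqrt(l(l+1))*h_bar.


L = sqrt(l*(l+1)) * h_bar
= sqrt(8 * 9) * 1.055e-34
= sqrt(72) * 1.055e-34
= 8.4853 * 1.055e-34
= 8.9520e-34 J*s

8.9520e-34


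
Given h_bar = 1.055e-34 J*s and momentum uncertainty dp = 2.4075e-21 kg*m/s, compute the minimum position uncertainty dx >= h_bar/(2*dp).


dx = h_bar / (2 * dp)
= 1.055e-34 / (2 * 2.4075e-21)
= 1.055e-34 / 4.8150e-21
= 2.1911e-14 m

2.1911e-14


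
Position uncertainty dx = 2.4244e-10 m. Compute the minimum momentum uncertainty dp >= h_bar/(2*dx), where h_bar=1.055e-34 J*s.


dp = h_bar / (2 * dx)
= 1.055e-34 / (2 * 2.4244e-10)
= 1.055e-34 / 4.8488e-10
= 2.1758e-25 kg*m/s

2.1758e-25


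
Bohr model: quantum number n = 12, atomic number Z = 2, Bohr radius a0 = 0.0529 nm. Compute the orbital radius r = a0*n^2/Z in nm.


r = a0 * n^2 / Z
= 0.0529 * 12^2 / 2
= 0.0529 * 144 / 2
= 3.8088 nm

3.8088


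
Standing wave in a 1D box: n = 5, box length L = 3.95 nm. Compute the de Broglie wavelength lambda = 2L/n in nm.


lambda = 2L / n
= 2 * 3.95 / 5
= 7.9 / 5
= 1.58 nm

1.58


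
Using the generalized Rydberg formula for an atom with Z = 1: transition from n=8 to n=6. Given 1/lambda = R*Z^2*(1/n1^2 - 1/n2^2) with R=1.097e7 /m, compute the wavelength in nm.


1/lambda = R * Z^2 * (1/n1^2 - 1/n2^2)
= 1.097e7 * 1^2 * (1/6^2 - 1/8^2)
= 1.097e7 * 1 * (0.027778 - 0.015625)
= 1.3332e+05 /m
lambda = 1 / 1.3332e+05
= 7500.9767 nm

7500.9767


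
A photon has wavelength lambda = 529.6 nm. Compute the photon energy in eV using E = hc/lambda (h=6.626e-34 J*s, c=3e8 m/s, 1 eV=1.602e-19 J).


E = hc / lambda
= (6.626e-34)(3e8) / (529.6e-9)
= 1.9878e-25 / 5.2960e-07
= 3.7534e-19 J
Converting to eV: 3.7534e-19 / 1.602e-19
= 2.3429 eV

2.3429


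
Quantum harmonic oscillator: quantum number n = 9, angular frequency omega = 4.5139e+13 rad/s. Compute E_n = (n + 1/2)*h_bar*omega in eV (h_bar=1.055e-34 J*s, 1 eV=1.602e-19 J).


E = (n + 1/2) * h_bar * omega
= (9 + 0.5) * 1.055e-34 * 4.5139e+13
= 9.5 * 4.7622e-21
= 4.5241e-20 J
= 0.2824 eV

0.2824


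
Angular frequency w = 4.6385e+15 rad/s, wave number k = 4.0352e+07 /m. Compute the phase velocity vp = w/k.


vp = w / k
= 4.6385e+15 / 4.0352e+07
= 1.1495e+08 m/s

1.1495e+08


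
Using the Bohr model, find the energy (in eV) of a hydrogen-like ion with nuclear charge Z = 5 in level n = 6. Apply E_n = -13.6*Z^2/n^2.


E_n = -13.6 * Z^2 / n^2
= -13.6 * 5^2 / 6^2
= -13.6 * 25 / 36
= -9.4444 eV

-9.4444


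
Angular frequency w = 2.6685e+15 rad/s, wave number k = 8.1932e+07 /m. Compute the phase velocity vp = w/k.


vp = w / k
= 2.6685e+15 / 8.1932e+07
= 3.2570e+07 m/s

3.2570e+07


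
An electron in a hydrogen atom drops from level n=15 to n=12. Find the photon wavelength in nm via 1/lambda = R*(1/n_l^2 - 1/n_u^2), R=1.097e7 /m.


1/lambda = R * (1/n_l^2 - 1/n_u^2)
= 1.097e7 * (1/12^2 - 1/15^2)
= 1.097e7 * (0.006944 - 0.004444)
= 1.097e7 * 0.0025
= 2.7425e+04 /m
lambda = 1 / 2.7425e+04 = 36463.0811 nm

36463.0811


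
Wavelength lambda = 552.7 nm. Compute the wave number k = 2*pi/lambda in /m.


k = 2 * pi / lambda
= 6.2832 / (552.7e-9)
= 6.2832 / 5.5270e-07
= 1.1368e+07 /m

1.1368e+07


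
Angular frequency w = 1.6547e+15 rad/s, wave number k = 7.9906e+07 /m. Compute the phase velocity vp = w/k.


vp = w / k
= 1.6547e+15 / 7.9906e+07
= 2.0708e+07 m/s

2.0708e+07


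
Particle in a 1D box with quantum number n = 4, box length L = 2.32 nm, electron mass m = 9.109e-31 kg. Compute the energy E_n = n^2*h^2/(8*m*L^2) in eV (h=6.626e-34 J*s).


E = n^2 * h^2 / (8 * m * L^2)
= 4^2 * (6.626e-34)^2 / (8 * 9.109e-31 * (2.32e-9)^2)
= 16 * 4.3904e-67 / (8 * 9.109e-31 * 5.3824e-18)
= 1.7910e-19 J
= 1.118 eV

1.118


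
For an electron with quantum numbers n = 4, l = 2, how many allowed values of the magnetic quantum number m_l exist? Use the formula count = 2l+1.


m_l ranges from -l to +l in integer steps
So m_l goes from -2 to +2
Count = 2l + 1 = 2*2 + 1
= 5

5


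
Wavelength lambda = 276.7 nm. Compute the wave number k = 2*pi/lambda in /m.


k = 2 * pi / lambda
= 6.2832 / (276.7e-9)
= 6.2832 / 2.7670e-07
= 2.2708e+07 /m

2.2708e+07


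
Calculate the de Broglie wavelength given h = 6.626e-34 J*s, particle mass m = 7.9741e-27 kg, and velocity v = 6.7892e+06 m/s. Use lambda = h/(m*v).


lambda = h / (m * v)
= 6.626e-34 / (7.9741e-27 * 6.7892e+06)
= 6.626e-34 / 5.4138e-20
= 1.2239e-14 m

1.2239e-14


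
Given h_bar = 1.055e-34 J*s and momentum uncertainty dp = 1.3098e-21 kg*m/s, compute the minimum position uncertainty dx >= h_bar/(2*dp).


dx = h_bar / (2 * dp)
= 1.055e-34 / (2 * 1.3098e-21)
= 1.055e-34 / 2.6196e-21
= 4.0273e-14 m

4.0273e-14


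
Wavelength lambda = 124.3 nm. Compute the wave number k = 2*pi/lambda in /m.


k = 2 * pi / lambda
= 6.2832 / (124.3e-9)
= 6.2832 / 1.2430e-07
= 5.0549e+07 /m

5.0549e+07


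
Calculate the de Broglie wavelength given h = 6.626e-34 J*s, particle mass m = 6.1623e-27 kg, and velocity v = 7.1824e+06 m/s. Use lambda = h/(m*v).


lambda = h / (m * v)
= 6.626e-34 / (6.1623e-27 * 7.1824e+06)
= 6.626e-34 / 4.4260e-20
= 1.4971e-14 m

1.4971e-14


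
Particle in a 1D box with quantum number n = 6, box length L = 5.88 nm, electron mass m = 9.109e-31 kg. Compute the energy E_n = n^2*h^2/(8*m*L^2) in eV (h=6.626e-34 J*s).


E = n^2 * h^2 / (8 * m * L^2)
= 6^2 * (6.626e-34)^2 / (8 * 9.109e-31 * (5.88e-9)^2)
= 36 * 4.3904e-67 / (8 * 9.109e-31 * 3.4574e-17)
= 6.2732e-20 J
= 0.3916 eV

0.3916


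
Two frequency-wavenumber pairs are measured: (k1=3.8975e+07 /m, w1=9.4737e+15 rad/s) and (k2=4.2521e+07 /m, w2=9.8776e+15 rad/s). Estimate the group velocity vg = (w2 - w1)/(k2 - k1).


vg = (w2 - w1) / (k2 - k1)
= (9.8776e+15 - 9.4737e+15) / (4.2521e+07 - 3.8975e+07)
= 4.0390e+14 / 3.5460e+06
= 1.1390e+08 m/s

1.1390e+08


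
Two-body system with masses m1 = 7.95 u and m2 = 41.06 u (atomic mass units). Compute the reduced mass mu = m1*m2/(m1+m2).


mu = m1 * m2 / (m1 + m2)
= 7.95 * 41.06 / (7.95 + 41.06)
= 326.427 / 49.01
= 6.6604 u

6.6604


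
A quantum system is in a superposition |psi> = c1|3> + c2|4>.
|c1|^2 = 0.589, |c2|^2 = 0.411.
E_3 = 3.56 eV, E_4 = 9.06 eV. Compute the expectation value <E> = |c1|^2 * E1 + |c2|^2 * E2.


<E> = |c1|^2 * E1 + |c2|^2 * E2
= 0.589 * 3.56 + 0.411 * 9.06
= 2.0968 + 3.7237
= 5.8205 eV

5.8205


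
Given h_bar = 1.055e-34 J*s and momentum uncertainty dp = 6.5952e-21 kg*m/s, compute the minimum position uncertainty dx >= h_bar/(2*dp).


dx = h_bar / (2 * dp)
= 1.055e-34 / (2 * 6.5952e-21)
= 1.055e-34 / 1.3190e-20
= 7.9982e-15 m

7.9982e-15


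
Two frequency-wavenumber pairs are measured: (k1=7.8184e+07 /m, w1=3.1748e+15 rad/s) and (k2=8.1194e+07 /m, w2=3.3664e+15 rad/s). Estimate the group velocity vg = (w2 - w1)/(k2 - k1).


vg = (w2 - w1) / (k2 - k1)
= (3.3664e+15 - 3.1748e+15) / (8.1194e+07 - 7.8184e+07)
= 1.9160e+14 / 3.0100e+06
= 6.3654e+07 m/s

6.3654e+07


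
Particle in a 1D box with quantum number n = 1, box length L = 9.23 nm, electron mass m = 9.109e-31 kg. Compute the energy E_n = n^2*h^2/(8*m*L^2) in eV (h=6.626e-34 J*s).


E = n^2 * h^2 / (8 * m * L^2)
= 1^2 * (6.626e-34)^2 / (8 * 9.109e-31 * (9.23e-9)^2)
= 1 * 4.3904e-67 / (8 * 9.109e-31 * 8.5193e-17)
= 7.0719e-22 J
= 0.0044 eV

0.0044


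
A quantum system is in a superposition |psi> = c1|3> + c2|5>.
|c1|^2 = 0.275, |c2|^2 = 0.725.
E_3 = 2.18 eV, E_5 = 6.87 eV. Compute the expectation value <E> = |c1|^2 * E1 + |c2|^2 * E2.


<E> = |c1|^2 * E1 + |c2|^2 * E2
= 0.275 * 2.18 + 0.725 * 6.87
= 0.5995 + 4.9807
= 5.5802 eV

5.5802


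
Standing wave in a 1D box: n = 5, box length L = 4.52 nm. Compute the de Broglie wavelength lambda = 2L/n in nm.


lambda = 2L / n
= 2 * 4.52 / 5
= 9.04 / 5
= 1.808 nm

1.808


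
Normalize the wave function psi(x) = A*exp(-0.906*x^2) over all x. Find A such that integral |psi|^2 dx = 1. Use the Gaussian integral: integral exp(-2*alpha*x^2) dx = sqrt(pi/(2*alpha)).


integral |psi|^2 dx = A^2 * sqrt(pi/(2*alpha)) = 1
A^2 = sqrt(2*alpha/pi)
= sqrt(2 * 0.906 / pi)
= 0.759459
A = sqrt(0.759459)
= 0.8715

0.8715


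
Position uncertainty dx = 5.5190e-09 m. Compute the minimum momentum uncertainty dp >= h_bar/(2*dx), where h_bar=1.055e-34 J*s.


dp = h_bar / (2 * dx)
= 1.055e-34 / (2 * 5.5190e-09)
= 1.055e-34 / 1.1038e-08
= 9.5579e-27 kg*m/s

9.5579e-27


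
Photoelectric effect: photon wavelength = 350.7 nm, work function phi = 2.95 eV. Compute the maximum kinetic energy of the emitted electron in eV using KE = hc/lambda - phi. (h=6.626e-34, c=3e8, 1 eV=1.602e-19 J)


E_photon = hc / lambda
= (6.626e-34)(3e8) / (350.7e-9)
= 5.6681e-19 J
= 3.5381 eV
KE = E_photon - phi
= 3.5381 - 2.95
= 0.5881 eV

0.5881


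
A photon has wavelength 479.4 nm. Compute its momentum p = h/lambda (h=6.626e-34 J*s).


p = h / lambda
= 6.626e-34 / (479.4e-9)
= 6.626e-34 / 4.7940e-07
= 1.3821e-27 kg*m/s

1.3821e-27


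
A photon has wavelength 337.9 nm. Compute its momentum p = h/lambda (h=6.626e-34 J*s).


p = h / lambda
= 6.626e-34 / (337.9e-9)
= 6.626e-34 / 3.3790e-07
= 1.9609e-27 kg*m/s

1.9609e-27


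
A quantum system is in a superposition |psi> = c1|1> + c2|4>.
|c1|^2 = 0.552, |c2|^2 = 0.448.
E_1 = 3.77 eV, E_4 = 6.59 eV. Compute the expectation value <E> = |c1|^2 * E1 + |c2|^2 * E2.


<E> = |c1|^2 * E1 + |c2|^2 * E2
= 0.552 * 3.77 + 0.448 * 6.59
= 2.081 + 2.9523
= 5.0334 eV

5.0334


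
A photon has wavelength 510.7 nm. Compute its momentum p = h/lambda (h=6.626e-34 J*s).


p = h / lambda
= 6.626e-34 / (510.7e-9)
= 6.626e-34 / 5.1070e-07
= 1.2974e-27 kg*m/s

1.2974e-27


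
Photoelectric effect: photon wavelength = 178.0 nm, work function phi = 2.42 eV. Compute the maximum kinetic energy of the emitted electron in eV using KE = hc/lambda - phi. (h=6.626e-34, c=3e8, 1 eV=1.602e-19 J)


E_photon = hc / lambda
= (6.626e-34)(3e8) / (178.0e-9)
= 1.1167e-18 J
= 6.9709 eV
KE = E_photon - phi
= 6.9709 - 2.42
= 4.5509 eV

4.5509


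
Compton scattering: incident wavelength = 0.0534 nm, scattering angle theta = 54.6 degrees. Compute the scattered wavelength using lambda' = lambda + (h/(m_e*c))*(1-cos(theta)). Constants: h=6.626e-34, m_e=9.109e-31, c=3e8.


Compton wavelength: h/(m_e*c) = 2.4247e-12 m
d_lambda = 2.4247e-12 * (1 - cos(54.6 deg))
= 2.4247e-12 * 0.420719
= 1.0201e-12 m = 0.00102 nm
lambda' = 0.0534 + 0.00102
= 0.05442 nm

0.05442


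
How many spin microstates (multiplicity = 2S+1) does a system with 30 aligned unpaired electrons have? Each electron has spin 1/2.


Total spin S = N * (1/2) = 30 * 0.5 = 15.0
Spin multiplicity = 2S + 1
= 2 * 15.0 + 1
= 31

31


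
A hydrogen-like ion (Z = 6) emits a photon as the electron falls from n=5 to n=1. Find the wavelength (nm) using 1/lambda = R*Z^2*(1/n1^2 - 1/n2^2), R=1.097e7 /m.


1/lambda = R * Z^2 * (1/n1^2 - 1/n2^2)
= 1.097e7 * 6^2 * (1/1^2 - 1/5^2)
= 1.097e7 * 36 * (1.0 - 0.04)
= 3.7912e+08 /m
lambda = 1 / 3.7912e+08
= 2.6377 nm

2.6377


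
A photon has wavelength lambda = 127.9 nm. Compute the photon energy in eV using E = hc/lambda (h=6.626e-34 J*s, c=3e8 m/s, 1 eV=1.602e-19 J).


E = hc / lambda
= (6.626e-34)(3e8) / (127.9e-9)
= 1.9878e-25 / 1.2790e-07
= 1.5542e-18 J
Converting to eV: 1.5542e-18 / 1.602e-19
= 9.7015 eV

9.7015


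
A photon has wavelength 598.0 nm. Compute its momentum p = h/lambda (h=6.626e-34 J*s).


p = h / lambda
= 6.626e-34 / (598.0e-9)
= 6.626e-34 / 5.9800e-07
= 1.1080e-27 kg*m/s

1.1080e-27


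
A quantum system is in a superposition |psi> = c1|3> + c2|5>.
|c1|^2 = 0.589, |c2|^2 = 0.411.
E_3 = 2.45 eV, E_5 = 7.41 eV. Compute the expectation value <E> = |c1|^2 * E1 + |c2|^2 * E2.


<E> = |c1|^2 * E1 + |c2|^2 * E2
= 0.589 * 2.45 + 0.411 * 7.41
= 1.443 + 3.0455
= 4.4886 eV

4.4886


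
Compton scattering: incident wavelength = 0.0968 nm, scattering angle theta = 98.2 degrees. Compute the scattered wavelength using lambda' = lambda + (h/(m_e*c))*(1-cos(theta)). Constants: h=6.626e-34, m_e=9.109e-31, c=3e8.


Compton wavelength: h/(m_e*c) = 2.4247e-12 m
d_lambda = 2.4247e-12 * (1 - cos(98.2 deg))
= 2.4247e-12 * 1.142629
= 2.7705e-12 m = 0.002771 nm
lambda' = 0.0968 + 0.002771
= 0.099571 nm

0.099571


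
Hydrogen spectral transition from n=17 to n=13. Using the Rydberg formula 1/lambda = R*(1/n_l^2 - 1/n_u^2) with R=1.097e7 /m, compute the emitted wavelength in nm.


1/lambda = R * (1/n_l^2 - 1/n_u^2)
= 1.097e7 * (1/13^2 - 1/17^2)
= 1.097e7 * (0.005917 - 0.00346)
= 1.097e7 * 0.002457
= 2.6953e+04 /m
lambda = 1 / 2.6953e+04 = 37101.9447 nm

37101.9447


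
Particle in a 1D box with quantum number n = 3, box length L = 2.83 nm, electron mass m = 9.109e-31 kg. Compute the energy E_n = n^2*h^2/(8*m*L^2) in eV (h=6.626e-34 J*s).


E = n^2 * h^2 / (8 * m * L^2)
= 3^2 * (6.626e-34)^2 / (8 * 9.109e-31 * (2.83e-9)^2)
= 9 * 4.3904e-67 / (8 * 9.109e-31 * 8.0089e-18)
= 6.7704e-20 J
= 0.4226 eV

0.4226


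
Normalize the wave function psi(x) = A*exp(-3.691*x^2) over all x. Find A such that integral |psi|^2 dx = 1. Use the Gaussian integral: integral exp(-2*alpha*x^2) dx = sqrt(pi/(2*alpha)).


integral |psi|^2 dx = A^2 * sqrt(pi/(2*alpha)) = 1
A^2 = sqrt(2*alpha/pi)
= sqrt(2 * 3.691 / pi)
= 1.532894
A = sqrt(1.532894)
= 1.2381

1.2381


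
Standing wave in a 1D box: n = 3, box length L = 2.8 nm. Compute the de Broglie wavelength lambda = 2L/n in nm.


lambda = 2L / n
= 2 * 2.8 / 3
= 5.6 / 3
= 1.8667 nm

1.8667


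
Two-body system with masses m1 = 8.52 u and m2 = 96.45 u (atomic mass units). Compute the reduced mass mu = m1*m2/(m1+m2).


mu = m1 * m2 / (m1 + m2)
= 8.52 * 96.45 / (8.52 + 96.45)
= 821.754 / 104.97
= 7.8285 u

7.8285


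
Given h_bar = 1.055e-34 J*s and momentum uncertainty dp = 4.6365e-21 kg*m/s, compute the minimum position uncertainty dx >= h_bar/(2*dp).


dx = h_bar / (2 * dp)
= 1.055e-34 / (2 * 4.6365e-21)
= 1.055e-34 / 9.2730e-21
= 1.1377e-14 m

1.1377e-14


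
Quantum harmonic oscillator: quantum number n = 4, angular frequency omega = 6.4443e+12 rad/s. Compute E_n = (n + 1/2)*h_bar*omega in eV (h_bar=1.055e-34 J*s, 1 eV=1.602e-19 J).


E = (n + 1/2) * h_bar * omega
= (4 + 0.5) * 1.055e-34 * 6.4443e+12
= 4.5 * 6.7987e-22
= 3.0594e-21 J
= 0.0191 eV

0.0191
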